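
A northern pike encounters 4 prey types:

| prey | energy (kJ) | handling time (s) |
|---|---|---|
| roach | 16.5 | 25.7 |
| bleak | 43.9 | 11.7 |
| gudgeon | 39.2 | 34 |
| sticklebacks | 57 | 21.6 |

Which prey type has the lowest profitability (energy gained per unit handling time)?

Profitability E/h (kJ/s): roach = 16.5/25.7 = 0.642, bleak = 43.9/11.7 = 3.75, gudgeon = 39.2/34 = 1.15, sticklebacks = 57/21.6 = 2.64.
Ranked: bleak > sticklebacks > gudgeon > roach.

roach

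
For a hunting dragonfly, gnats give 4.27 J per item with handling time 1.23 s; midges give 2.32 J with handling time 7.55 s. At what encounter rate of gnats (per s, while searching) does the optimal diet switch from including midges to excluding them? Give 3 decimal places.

Drop midges once their profitability E₂/h₂ falls below the rate achievable on gnats alone: E₂/h₂ = λE₁/(1 + λh₁).
Solve for λ: λE₁h₂ = E₂(1 + λh₁) → λ(E₁h₂ − E₂h₁) = E₂ → λ = E₂/(E₁h₂ − E₂h₁).
λ = 2.32/(4.27×7.55 − 2.32×1.23) = 2.32/29.38 = 0.07895 per s.

0.079 per s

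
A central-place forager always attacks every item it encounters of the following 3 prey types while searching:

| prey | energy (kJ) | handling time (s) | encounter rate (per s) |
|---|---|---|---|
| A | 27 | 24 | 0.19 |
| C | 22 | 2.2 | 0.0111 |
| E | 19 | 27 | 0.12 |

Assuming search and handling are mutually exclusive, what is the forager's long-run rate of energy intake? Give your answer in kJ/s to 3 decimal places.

R = (0.19×27 + 0.0111×22 + 0.12×19) / (1 + 0.19×24 + 0.0111×2.2 + 0.12×27) = 7.654/8.824 = 0.8674 kJ/s.

0.867 kJ/s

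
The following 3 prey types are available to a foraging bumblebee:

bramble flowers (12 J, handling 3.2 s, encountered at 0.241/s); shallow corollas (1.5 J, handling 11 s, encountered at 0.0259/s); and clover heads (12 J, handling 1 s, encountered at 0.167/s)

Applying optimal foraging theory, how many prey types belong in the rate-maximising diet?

Rank by E/h (J/s): clover heads 12, bramble flowers 3.75, shallow corollas 0.136. Include each in turn until the next type's E/h falls below the running intake rate.
Rate on top 1: 1.717. bramble flowers: 3.75 > 1.717 → include.
Rate on top 2: 2.526. shallow corollas: 0.136 < 2.526 → exclude; stop.
Optimal diet: clover heads, bramble flowers — 2 of 3 types.

2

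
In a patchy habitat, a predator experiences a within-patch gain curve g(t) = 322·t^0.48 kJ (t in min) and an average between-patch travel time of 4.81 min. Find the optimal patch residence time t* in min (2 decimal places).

4.44 min

Optimal t* satisfies g'(t*) = g(t*)/(T + t*).
g'(t) = 0.48·322·t^-0.52. Setting 0.48·322·t^-0.52 = 322·t^0.48/(4.81+t) gives 0.48(4.81+t) = t, so 0.52·t = 0.48×4.81.
t* = 0.48×4.81/0.52 = 4.44 min.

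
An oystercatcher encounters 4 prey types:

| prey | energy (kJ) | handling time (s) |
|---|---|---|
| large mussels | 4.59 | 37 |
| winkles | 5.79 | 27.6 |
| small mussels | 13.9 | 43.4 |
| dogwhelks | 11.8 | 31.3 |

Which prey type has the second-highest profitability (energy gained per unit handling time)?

small mussels

Profitability E/h (kJ/s): large mussels = 4.59/37 = 0.124, winkles = 5.79/27.6 = 0.21, small mussels = 13.9/43.4 = 0.32, dogwhelks = 11.8/31.3 = 0.377.
Ranked: dogwhelks > small mussels > winkles > large mussels.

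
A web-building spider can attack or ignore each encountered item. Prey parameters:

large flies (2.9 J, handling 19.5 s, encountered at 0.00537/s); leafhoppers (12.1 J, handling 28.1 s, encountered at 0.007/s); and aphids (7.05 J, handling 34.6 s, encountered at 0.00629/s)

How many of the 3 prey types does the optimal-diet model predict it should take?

3

E/h in descending order: leafhoppers 0.431, aphids 0.204, large flies 0.149 J/s. The optimal diet is the largest prefix of this list for which every included type satisfies E_i/h_i > R on the types above it.
Rate on top 1: 0.07078. aphids: 0.204 > 0.07078 → include.
Rate on top 2: 0.09124. large flies: 0.149 > 0.09124 → include.
Optimal diet: leafhoppers, aphids, large flies — 3 of 3 types.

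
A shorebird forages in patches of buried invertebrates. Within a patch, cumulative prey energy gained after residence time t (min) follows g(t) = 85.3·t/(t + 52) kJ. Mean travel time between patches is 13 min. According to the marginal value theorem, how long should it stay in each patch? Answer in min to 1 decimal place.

26.0 min

Maximise g(t)/(T+t): set derivative to zero → g'(t)(T+t) = g(t).
g'(t) = 85.3·52/(t + 52)². Setting 85.3·52/(t+52)² = 85.3t/[(t+52)(13+t)] gives 52(13+t) = t(t+52), so t² = 52×13 = 676.
t* = √676 = 26 min.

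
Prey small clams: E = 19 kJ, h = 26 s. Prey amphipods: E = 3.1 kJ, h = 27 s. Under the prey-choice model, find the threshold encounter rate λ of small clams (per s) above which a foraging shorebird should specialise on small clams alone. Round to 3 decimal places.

Drop amphipods once their profitability E₂/h₂ falls below the rate achievable on small clams alone: E₂/h₂ = λE₁/(1 + λh₁).
Solve for λ: λE₁h₂ = E₂(1 + λh₁) → λ(E₁h₂ − E₂h₁) = E₂ → λ = E₂/(E₁h₂ − E₂h₁).
λ = 3.1/(19×27 − 3.1×26) = 3.1/432.4 = 0.007169 per s.

0.007 per s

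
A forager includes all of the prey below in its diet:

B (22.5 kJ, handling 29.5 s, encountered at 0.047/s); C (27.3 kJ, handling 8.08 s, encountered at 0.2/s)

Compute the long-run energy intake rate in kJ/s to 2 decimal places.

1.63 kJ/s

R = (0.047×22.5 + 0.2×27.3) / (1 + 0.047×29.5 + 0.2×8.08) = 6.518/4.003 = 1.628 kJ/s.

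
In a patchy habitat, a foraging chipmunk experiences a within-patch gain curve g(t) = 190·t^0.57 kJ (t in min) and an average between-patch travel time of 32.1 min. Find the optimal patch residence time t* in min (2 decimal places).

42.55 min

By the marginal value theorem, leave when the instantaneous gain rate g'(t) equals the habitat-wide average g(t)/(T + t).
g'(t) = 0.57·190·t^-0.43. Setting 0.57·190·t^-0.43 = 190·t^0.57/(32.1+t) gives 0.57(32.1+t) = t, so 0.43·t = 0.57×32.1.
t* = 0.57×32.1/0.43 = 42.55 min.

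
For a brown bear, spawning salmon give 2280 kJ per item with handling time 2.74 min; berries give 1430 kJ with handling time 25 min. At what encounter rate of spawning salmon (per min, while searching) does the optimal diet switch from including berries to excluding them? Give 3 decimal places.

0.027 per min

The zero-one rule: include berries iff E₂/h₂ > λE₁/(1+λh₁). Equality gives the switch point.
λE₁h₂ = E₂ + λE₂h₁ ⇒ λ = E₂/(E₁h₂ − E₂h₁) = 1430/(5.7e+04 − 3918) = 0.02694 per min.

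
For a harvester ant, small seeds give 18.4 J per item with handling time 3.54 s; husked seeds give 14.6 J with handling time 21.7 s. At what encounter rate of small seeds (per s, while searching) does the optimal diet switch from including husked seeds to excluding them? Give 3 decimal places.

0.042 per s

At the threshold, the rate on small seeds alone equals the profitability of husked seeds: λ·18.4/(1 + λ·3.54) = 14.6/21.7 = 0.6728.
Rearranging, λ(18.4 − 0.6728×3.54) = 0.6728, so λ = 0.6728/16.02 = 0.042 per s.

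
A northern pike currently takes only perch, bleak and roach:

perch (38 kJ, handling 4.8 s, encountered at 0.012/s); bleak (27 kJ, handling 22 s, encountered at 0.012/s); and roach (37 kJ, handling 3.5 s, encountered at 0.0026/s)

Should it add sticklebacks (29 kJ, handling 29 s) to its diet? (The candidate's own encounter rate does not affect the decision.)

Yes

On perch, bleak and roach alone, R = ΣλE/(1+Σλh) = 0.8762/1.331 = 0.6585 kJ/s.
sticklebacks: E/h = 29/29 = 1 kJ/s.
1 > 0.6585, so adding sticklebacks raises the average — include it.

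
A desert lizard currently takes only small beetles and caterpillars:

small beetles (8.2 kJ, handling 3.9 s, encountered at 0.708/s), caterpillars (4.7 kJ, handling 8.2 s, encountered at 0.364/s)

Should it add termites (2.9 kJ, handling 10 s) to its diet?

No

On small beetles and caterpillars alone, R = ΣλE/(1+Σλh) = 7.516/6.746 = 1.114 kJ/s.
Profitability of termites: 2.9/10 = 0.29 kJ/s.
Since 0.29 < R, time spent handling termites is better spent searching.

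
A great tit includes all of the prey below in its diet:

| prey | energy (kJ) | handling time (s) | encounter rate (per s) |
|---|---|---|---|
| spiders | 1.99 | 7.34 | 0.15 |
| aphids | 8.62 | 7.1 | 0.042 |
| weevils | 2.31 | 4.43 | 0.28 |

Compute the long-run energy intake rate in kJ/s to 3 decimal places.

0.359 kJ/s

R = (0.15×1.99 + 0.042×8.62 + 0.28×2.31) / (1 + 0.15×7.34 + 0.042×7.1 + 0.28×4.43) = 1.307/3.64 = 0.3592 kJ/s.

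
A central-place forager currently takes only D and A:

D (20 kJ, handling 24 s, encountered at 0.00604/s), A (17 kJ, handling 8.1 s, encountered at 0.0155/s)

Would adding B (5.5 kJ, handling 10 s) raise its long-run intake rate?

Intake rate on the current diet: R = (0.00604×20 + 0.0155×17) / (1 + 0.00604×24 + 0.0155×8.1) = 0.3843/1.271 = 0.3025 kJ/s.
Profitability of B: 5.5/10 = 0.55 kJ/s.
Since 0.55 > R, including B increases the long-run rate.

Yes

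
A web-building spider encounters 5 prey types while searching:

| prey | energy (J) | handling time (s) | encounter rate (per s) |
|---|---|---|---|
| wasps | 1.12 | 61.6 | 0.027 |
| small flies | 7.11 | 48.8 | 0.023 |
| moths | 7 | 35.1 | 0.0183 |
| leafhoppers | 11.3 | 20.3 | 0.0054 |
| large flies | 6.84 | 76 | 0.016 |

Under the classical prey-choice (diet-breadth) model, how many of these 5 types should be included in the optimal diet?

3

Rank by E/h (J/s): leafhoppers 0.557, moths 0.199, small flies 0.146, large flies 0.09, wasps 0.0182. Include each in turn until the next type's E/h falls below the running intake rate.
Rate on top 1: 0.05499. moths: 0.199 > 0.05499 → include.
Rate on top 2: 0.1079. small flies: 0.146 > 0.1079 → include.
Rate on top 3: 0.1227. large flies: 0.09 < 0.1227 → exclude; stop.
Optimal diet: leafhoppers, moths, small flies — 3 of 5 types.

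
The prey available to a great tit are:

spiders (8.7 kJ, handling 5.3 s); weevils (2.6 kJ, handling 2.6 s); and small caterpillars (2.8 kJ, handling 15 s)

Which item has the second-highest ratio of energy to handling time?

In descending order of E/h:
spiders: 8.7/5.3 = 1.64 kJ/s
weevils: 2.6/2.6 = 1 kJ/s
small caterpillars: 2.8/15 = 0.187 kJ/s

weevils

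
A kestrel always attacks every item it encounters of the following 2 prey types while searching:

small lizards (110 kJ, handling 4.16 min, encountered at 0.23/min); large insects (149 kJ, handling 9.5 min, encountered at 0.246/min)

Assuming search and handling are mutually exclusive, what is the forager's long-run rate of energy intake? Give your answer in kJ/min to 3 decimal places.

R = Σλ_iE_i / (1 + Σλ_ih_i)
Numerator: 0.23×110 + 0.246×149 = 61.95
Denominator: 1 + 0.23×4.16 + 0.246×9.5 = 4.294
R = 61.95/4.294 = 14.43 kJ/min

14.429 kJ/min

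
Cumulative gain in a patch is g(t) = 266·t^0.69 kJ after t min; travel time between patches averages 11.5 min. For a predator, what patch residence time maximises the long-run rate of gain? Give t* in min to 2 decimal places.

Optimal t* satisfies g'(t*) = g(t*)/(T + t*).
g'(t) = 0.69·266·t^-0.31. Setting 0.69·266·t^-0.31 = 266·t^0.69/(11.5+t) gives 0.69(11.5+t) = t, so 0.31·t = 0.69×11.5.
t* = 0.69×11.5/0.31 = 25.6 min.

25.60 min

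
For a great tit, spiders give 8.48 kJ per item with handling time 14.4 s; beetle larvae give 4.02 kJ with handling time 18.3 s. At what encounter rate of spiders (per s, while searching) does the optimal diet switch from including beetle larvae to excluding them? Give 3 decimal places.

At the threshold, the rate on spiders alone equals the profitability of beetle larvae: λ·8.48/(1 + λ·14.4) = 4.02/18.3 = 0.2197.
Rearranging, λ(8.48 − 0.2197×14.4) = 0.2197, so λ = 0.2197/5.317 = 0.04132 per s.

0.041 per s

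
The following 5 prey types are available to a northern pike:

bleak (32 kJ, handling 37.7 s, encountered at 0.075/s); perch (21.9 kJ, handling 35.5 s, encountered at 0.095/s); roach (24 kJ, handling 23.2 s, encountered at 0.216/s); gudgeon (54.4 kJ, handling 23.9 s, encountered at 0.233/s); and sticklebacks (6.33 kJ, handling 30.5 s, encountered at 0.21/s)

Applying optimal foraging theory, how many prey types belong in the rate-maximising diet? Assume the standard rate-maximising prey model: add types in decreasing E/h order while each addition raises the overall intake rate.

1

E/h in descending order: gudgeon 2.28, roach 1.03, bleak 0.849, perch 0.617, sticklebacks 0.208 kJ/s. The optimal diet is the largest prefix of this list for which every included type satisfies E_i/h_i > R on the types above it.
Rate on top 1: 1.93. roach: 1.03 < 1.93 → exclude; stop.
Optimal diet: gudgeon — 1 of 5 types.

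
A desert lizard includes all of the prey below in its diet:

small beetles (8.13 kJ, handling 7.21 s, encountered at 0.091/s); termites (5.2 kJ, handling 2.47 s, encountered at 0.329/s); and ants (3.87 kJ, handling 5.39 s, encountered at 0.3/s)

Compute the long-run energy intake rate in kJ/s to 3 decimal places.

R = (0.091×8.13 + 0.329×5.2 + 0.3×3.87) / (1 + 0.091×7.21 + 0.329×2.47 + 0.3×5.39) = 3.612/4.086 = 0.884 kJ/s.

0.884 kJ/s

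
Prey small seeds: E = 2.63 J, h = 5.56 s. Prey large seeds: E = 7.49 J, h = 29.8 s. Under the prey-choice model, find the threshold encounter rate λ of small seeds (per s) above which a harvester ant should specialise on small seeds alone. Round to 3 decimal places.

0.204 per s

Drop large seeds once their profitability E₂/h₂ falls below the rate achievable on small seeds alone: E₂/h₂ = λE₁/(1 + λh₁).
Solve for λ: λE₁h₂ = E₂(1 + λh₁) → λ(E₁h₂ − E₂h₁) = E₂ → λ = E₂/(E₁h₂ − E₂h₁).
λ = 7.49/(2.63×29.8 − 7.49×5.56) = 7.49/36.73 = 0.2039 per s.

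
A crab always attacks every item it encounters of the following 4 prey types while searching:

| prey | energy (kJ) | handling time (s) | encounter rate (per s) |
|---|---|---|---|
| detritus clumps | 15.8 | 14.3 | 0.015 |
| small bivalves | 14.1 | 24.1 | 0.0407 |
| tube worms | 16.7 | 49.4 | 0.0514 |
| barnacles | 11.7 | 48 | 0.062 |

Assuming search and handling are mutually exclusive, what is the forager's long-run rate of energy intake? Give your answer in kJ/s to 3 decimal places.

0.311 kJ/s

Energy encountered per unit search time: 0.015×15.8 + 0.0407×14.1 + 0.0514×16.7 + 0.062×11.7 = 2.395 kJ/s.
Handling time per unit search time: 0.015×14.3 + 0.0407×24.1 + 0.0514×49.4 + 0.062×48 = 6.711.
Rate = 2.395/(1 + 6.711) = 0.3106 kJ/s.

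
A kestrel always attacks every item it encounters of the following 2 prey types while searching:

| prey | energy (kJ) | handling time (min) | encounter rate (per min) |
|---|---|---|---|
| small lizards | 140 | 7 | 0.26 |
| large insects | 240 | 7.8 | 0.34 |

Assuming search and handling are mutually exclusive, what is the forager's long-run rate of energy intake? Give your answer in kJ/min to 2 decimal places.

R = Σλ_iE_i / (1 + Σλ_ih_i)
Numerator: 0.26×140 + 0.34×240 = 118
Denominator: 1 + 0.26×7 + 0.34×7.8 = 5.472
R = 118/5.472 = 21.56 kJ/min

21.56 kJ/min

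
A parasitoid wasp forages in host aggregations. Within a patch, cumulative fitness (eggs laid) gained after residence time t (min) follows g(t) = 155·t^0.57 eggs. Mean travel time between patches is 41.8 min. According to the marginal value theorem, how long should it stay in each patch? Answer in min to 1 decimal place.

55.4 min

Optimal t* satisfies g'(t*) = g(t*)/(T + t*).
g'(t) = 0.57·155·t^-0.43. Setting 0.57·155·t^-0.43 = 155·t^0.57/(41.8+t) gives 0.57(41.8+t) = t, so 0.43·t = 0.57×41.8.
t* = 0.57×41.8/0.43 = 55.41 min.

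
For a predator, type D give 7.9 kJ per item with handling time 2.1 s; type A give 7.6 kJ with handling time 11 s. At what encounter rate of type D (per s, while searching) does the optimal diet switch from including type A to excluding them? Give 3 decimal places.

The zero-one rule: include type A iff E₂/h₂ > λE₁/(1+λh₁). Equality gives the switch point.
λE₁h₂ = E₂ + λE₂h₁ ⇒ λ = E₂/(E₁h₂ − E₂h₁) = 7.6/(86.9 − 15.96) = 0.1071 per s.

0.107 per s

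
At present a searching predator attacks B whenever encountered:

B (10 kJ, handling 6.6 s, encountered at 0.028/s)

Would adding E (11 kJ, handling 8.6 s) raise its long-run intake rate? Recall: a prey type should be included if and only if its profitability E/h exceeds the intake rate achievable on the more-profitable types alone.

Current rate: (0.028×10)/(1 + 0.028×6.6) = 0.2363 kJ/s.
E: E/h = 11/8.6 = 1.279 kJ/s.
Since 1.279 > R, including E increases the long-run rate.

Yes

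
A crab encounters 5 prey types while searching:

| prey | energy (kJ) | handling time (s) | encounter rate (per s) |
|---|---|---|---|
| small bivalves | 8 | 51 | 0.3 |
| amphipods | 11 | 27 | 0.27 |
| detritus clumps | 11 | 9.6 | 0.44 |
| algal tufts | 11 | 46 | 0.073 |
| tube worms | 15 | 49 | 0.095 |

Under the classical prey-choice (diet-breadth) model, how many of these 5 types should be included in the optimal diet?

Profitabilities (E/h, kJ/s): detritus clumps 1.15, amphipods 0.407, tube worms 0.306, algal tufts 0.239, small bivalves 0.157. Add prey in this order while the next type's profitability exceeds the intake rate on those already taken.
Rate on top 1: 0.9265. amphipods: 0.407 < 0.9265 → exclude; stop.
Optimal diet: detritus clumps — 1 of 5 types.

1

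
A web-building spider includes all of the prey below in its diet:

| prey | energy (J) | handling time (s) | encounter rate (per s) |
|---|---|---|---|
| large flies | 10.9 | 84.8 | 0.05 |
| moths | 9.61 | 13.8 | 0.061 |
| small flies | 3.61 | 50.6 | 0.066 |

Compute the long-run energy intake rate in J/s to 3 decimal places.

0.145 J/s

R = Σλ_iE_i / (1 + Σλ_ih_i)
Numerator: 0.05×10.9 + 0.061×9.61 + 0.066×3.61 = 1.369
Denominator: 1 + 0.05×84.8 + 0.061×13.8 + 0.066×50.6 = 9.421
R = 1.369/9.421 = 0.1454 J/s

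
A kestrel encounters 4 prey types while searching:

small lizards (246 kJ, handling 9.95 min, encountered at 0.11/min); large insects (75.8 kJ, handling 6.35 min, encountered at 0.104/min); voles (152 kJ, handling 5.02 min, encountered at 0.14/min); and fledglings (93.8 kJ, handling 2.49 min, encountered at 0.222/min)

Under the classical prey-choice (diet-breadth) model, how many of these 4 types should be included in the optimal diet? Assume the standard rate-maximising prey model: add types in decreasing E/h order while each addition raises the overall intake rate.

3

Profitabilities (E/h, kJ/min): fledglings 37.7, voles 30.3, small lizards 24.7, large insects 11.9. Add prey in this order while the next type's profitability exceeds the intake rate on those already taken.
Rate on top 1: 13.41. voles: 30.3 > 13.41 → include.
Rate on top 2: 18.67. small lizards: 24.7 > 18.67 → include.
Rate on top 3: 20.65. large insects: 11.9 < 20.65 → exclude; stop.
Optimal diet: fledglings, voles, small lizards — 3 of 4 types.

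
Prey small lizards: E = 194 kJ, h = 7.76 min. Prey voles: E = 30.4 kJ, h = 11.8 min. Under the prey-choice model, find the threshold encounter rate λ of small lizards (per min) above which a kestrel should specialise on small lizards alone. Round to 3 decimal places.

At the threshold, the rate on small lizards alone equals the profitability of voles: λ·194/(1 + λ·7.76) = 30.4/11.8 = 2.576.
Rearranging, λ(194 − 2.576×7.76) = 2.576, so λ = 2.576/174 = 0.01481 per min.

0.015 per min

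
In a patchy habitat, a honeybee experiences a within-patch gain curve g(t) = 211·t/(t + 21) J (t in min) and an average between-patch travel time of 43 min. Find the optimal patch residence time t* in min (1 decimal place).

30.0 min

Maximise g(t)/(T+t): set derivative to zero → g'(t)(T+t) = g(t).
g'(t) = 211·21/(t + 21)². Setting 211·21/(t+21)² = 211t/[(t+21)(43+t)] gives 21(43+t) = t(t+21), so t² = 21×43 = 903.
t* = √903 = 30.05 min.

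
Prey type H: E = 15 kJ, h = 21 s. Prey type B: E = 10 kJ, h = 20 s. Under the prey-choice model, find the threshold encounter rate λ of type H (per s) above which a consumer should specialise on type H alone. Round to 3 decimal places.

At the threshold, the rate on type H alone equals the profitability of type B: λ·15/(1 + λ·21) = 10/20 = 0.5.
Rearranging, λ(15 − 0.5×21) = 0.5, so λ = 0.5/4.5 = 0.1111 per s.

0.111 per s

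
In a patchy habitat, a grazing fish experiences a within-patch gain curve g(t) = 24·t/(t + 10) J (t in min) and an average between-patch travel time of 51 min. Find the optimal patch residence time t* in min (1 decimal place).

22.6 min

By the marginal value theorem, leave when the instantaneous gain rate g'(t) equals the habitat-wide average g(t)/(T + t).
g'(t) = 24·10/(t + 10)². Setting 24·10/(t+10)² = 24t/[(t+10)(51+t)] gives 10(51+t) = t(t+10), so t² = 10×51 = 510.
t* = √510 = 22.58 min.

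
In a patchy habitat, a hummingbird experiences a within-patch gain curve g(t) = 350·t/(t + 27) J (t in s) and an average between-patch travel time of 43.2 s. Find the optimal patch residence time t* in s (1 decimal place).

Maximise g(t)/(T+t): set derivative to zero → g'(t)(T+t) = g(t).
g'(t) = 350·27/(t + 27)². Setting 350·27/(t+27)² = 350t/[(t+27)(43.2+t)] gives 27(43.2+t) = t(t+27), so t² = 27×43.2 = 1166.
t* = √1166 = 34.15 s.

34.2 s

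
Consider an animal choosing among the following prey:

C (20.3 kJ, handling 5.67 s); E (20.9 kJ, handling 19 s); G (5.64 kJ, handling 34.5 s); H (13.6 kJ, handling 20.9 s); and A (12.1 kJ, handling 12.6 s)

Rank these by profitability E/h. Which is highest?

C

In descending order of E/h:
C: 20.3/5.67 = 3.58 kJ/s
E: 20.9/19 = 1.1 kJ/s
A: 12.1/12.6 = 0.96 kJ/s
H: 13.6/20.9 = 0.651 kJ/s
G: 5.64/34.5 = 0.163 kJ/s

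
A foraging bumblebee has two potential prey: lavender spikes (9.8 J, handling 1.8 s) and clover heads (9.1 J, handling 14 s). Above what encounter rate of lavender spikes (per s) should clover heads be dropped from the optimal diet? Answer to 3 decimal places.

At the threshold, the rate on lavender spikes alone equals the profitability of clover heads: λ·9.8/(1 + λ·1.8) = 9.1/14 = 0.65.
Rearranging, λ(9.8 − 0.65×1.8) = 0.65, so λ = 0.65/8.63 = 0.07532 per s.

0.075 per s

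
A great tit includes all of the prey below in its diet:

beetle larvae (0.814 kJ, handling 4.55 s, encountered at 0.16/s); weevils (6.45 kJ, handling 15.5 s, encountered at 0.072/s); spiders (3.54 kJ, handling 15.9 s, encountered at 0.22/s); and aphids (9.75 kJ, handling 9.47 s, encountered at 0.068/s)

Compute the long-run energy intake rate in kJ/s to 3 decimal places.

R = (0.16×0.814 + 0.072×6.45 + 0.22×3.54 + 0.068×9.75) / (1 + 0.16×4.55 + 0.072×15.5 + 0.22×15.9 + 0.068×9.47) = 2.036/6.986 = 0.2915 kJ/s.

0.292 kJ/s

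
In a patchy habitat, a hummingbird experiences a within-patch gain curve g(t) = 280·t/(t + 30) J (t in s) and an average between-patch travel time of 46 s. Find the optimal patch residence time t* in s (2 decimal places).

37.15 s

By the marginal value theorem, leave when the instantaneous gain rate g'(t) equals the habitat-wide average g(t)/(T + t).
g'(t) = 280·30/(t + 30)². Setting 280·30/(t+30)² = 280t/[(t+30)(46+t)] gives 30(46+t) = t(t+30), so t² = 30×46 = 1380.
t* = √1380 = 37.15 s.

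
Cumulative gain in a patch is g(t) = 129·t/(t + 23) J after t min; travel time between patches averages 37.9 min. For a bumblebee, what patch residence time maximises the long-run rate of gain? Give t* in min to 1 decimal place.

29.5 min

Optimal t* satisfies g'(t*) = g(t*)/(T + t*).
g'(t) = 129·23/(t + 23)². Setting 129·23/(t+23)² = 129t/[(t+23)(37.9+t)] gives 23(37.9+t) = t(t+23), so t² = 23×37.9 = 871.7.
t* = √871.7 = 29.52 min.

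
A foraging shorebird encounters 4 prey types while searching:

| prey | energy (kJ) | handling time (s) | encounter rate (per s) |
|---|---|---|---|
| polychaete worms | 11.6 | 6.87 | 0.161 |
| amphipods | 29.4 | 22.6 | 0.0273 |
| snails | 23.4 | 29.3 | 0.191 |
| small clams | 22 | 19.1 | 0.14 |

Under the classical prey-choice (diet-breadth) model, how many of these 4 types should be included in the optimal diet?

Profitabilities (E/h, kJ/s): polychaete worms 1.69, amphipods 1.3, small clams 1.15, snails 0.799. Add prey in this order while the next type's profitability exceeds the intake rate on those already taken.
Rate on top 1: 0.8868. amphipods: 1.3 > 0.8868 → include.
Rate on top 2: 0.9806. small clams: 1.15 > 0.9806 → include.
Rate on top 3: 1.065. snails: 0.799 < 1.065 → exclude; stop.
Optimal diet: polychaete worms, amphipods, small clams — 3 of 4 types.

3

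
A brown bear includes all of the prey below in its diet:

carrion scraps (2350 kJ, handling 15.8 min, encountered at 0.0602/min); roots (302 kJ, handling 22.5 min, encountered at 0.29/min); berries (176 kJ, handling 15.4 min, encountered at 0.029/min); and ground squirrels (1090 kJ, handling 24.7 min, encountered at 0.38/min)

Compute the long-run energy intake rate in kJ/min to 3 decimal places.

35.412 kJ/min

Energy encountered per unit search time: 0.0602×2350 + 0.29×302 + 0.029×176 + 0.38×1090 = 648.4 kJ/min.
Handling time per unit search time: 0.0602×15.8 + 0.29×22.5 + 0.029×15.4 + 0.38×24.7 = 17.31.
Rate = 648.4/(1 + 17.31) = 35.41 kJ/min.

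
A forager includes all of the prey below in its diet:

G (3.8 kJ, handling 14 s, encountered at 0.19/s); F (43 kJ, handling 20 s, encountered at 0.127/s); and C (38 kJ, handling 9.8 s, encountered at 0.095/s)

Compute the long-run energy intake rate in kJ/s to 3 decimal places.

1.373 kJ/s

R = Σλ_iE_i / (1 + Σλ_ih_i)
Numerator: 0.19×3.8 + 0.127×43 + 0.095×38 = 9.793
Denominator: 1 + 0.19×14 + 0.127×20 + 0.095×9.8 = 7.131
R = 9.793/7.131 = 1.373 kJ/s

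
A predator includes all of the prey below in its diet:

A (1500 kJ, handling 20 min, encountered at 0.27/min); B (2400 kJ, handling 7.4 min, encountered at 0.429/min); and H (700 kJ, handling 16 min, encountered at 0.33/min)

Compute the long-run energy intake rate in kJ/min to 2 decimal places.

112.13 kJ/min

R = (0.27×1500 + 0.429×2400 + 0.33×700) / (1 + 0.27×20 + 0.429×7.4 + 0.33×16) = 1666/14.85 = 112.1 kJ/min.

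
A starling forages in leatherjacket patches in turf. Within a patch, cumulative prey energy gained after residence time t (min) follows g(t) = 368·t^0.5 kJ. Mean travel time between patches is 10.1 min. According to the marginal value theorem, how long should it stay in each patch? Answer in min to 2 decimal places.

By the marginal value theorem, leave when the instantaneous gain rate g'(t) equals the habitat-wide average g(t)/(T + t).
g'(t) = 0.5·368·t^-0.5. Setting 0.5·368·t^-0.5 = 368·t^0.5/(10.1+t) gives 0.5(10.1+t) = t, so 0.50·t = 0.5×10.1.
t* = 0.5×10.1/0.50 = 10.1 min.

10.10 min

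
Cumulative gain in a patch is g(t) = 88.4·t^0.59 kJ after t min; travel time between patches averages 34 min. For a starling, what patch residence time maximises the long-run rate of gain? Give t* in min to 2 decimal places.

48.93 min

By the marginal value theorem, leave when the instantaneous gain rate g'(t) equals the habitat-wide average g(t)/(T + t).
g'(t) = 0.59·88.4·t^-0.41. Setting 0.59·88.4·t^-0.41 = 88.4·t^0.59/(34+t) gives 0.59(34+t) = t, so 0.41·t = 0.59×34.
t* = 0.59×34/0.41 = 48.93 min.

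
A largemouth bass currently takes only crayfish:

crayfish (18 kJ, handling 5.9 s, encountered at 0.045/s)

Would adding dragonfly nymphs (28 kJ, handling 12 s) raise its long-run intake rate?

On crayfish alone, R = ΣλE/(1+Σλh) = 0.81/1.266 = 0.6401 kJ/s.
Profitability of dragonfly nymphs: 28/12 = 2.333 kJ/s.
2.333 > 0.6401, so adding dragonfly nymphs raises the average — include it.

Yes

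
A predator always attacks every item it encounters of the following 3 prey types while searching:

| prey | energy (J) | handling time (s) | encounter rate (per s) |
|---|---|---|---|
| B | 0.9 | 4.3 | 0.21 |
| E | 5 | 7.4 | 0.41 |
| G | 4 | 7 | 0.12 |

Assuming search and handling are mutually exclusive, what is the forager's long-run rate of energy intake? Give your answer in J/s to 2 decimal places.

Energy encountered per unit search time: 0.21×0.9 + 0.41×5 + 0.12×4 = 2.719 J/s.
Handling time per unit search time: 0.21×4.3 + 0.41×7.4 + 0.12×7 = 4.777.
Rate = 2.719/(1 + 4.777) = 0.4707 J/s.

0.47 J/s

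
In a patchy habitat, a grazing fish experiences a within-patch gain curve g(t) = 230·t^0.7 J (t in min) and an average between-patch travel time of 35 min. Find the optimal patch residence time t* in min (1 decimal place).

By the marginal value theorem, leave when the instantaneous gain rate g'(t) equals the habitat-wide average g(t)/(T + t).
g'(t) = 0.7·230·t^-0.3. Setting 0.7·230·t^-0.3 = 230·t^0.7/(35+t) gives 0.7(35+t) = t, so 0.30·t = 0.7×35.
t* = 0.7×35/0.30 = 81.67 min.

81.7 min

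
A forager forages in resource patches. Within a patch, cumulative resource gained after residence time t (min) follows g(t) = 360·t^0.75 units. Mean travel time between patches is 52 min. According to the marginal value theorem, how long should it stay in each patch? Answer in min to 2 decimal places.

Maximise g(t)/(T+t): set derivative to zero → g'(t)(T+t) = g(t).
g'(t) = 0.75·360·t^-0.25. Setting 0.75·360·t^-0.25 = 360·t^0.75/(52+t) gives 0.75(52+t) = t, so 0.25·t = 0.75×52.
t* = 0.75×52/0.25 = 156 min.

156.00 min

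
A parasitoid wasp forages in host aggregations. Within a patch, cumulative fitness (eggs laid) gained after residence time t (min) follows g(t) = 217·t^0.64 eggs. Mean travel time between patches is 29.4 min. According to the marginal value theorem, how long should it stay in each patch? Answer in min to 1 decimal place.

Maximise g(t)/(T+t): set derivative to zero → g'(t)(T+t) = g(t).
g'(t) = 0.64·217·t^-0.36. Setting 0.64·217·t^-0.36 = 217·t^0.64/(29.4+t) gives 0.64(29.4+t) = t, so 0.36·t = 0.64×29.4.
t* = 0.64×29.4/0.36 = 52.27 min.

52.3 min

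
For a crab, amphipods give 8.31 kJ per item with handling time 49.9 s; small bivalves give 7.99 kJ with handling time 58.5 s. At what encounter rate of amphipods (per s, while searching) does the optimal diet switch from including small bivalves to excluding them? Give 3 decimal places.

0.091 per s

At the threshold, the rate on amphipods alone equals the profitability of small bivalves: λ·8.31/(1 + λ·49.9) = 7.99/58.5 = 0.1366.
Rearranging, λ(8.31 − 0.1366×49.9) = 0.1366, so λ = 0.1366/1.495 = 0.09138 per s.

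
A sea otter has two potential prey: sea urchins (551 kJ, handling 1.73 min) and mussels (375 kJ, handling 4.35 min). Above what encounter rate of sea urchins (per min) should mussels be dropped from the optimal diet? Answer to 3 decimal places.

At the threshold, the rate on sea urchins alone equals the profitability of mussels: λ·551/(1 + λ·1.73) = 375/4.35 = 86.21.
Rearranging, λ(551 − 86.21×1.73) = 86.21, so λ = 86.21/401.9 = 0.2145 per min.

0.215 per min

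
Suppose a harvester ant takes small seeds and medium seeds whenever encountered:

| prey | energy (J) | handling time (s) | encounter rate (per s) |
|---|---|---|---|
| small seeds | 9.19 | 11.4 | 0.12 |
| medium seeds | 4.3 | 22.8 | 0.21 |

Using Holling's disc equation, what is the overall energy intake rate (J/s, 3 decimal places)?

0.280 J/s

R = Σλ_iE_i / (1 + Σλ_ih_i)
Numerator: 0.12×9.19 + 0.21×4.3 = 2.006
Denominator: 1 + 0.12×11.4 + 0.21×22.8 = 7.156
R = 2.006/7.156 = 0.2803 J/s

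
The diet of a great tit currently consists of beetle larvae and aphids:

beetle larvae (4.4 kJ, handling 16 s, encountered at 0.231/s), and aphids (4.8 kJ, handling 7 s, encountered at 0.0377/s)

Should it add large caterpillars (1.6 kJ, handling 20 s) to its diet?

Intake rate on the current diet: R = (0.231×4.4 + 0.0377×4.8) / (1 + 0.231×16 + 0.0377×7) = 1.197/4.96 = 0.2414 kJ/s.
Profitability of large caterpillars: 1.6/20 = 0.08 kJ/s.
Since 0.08 < R, time spent handling large caterpillars is better spent searching.

No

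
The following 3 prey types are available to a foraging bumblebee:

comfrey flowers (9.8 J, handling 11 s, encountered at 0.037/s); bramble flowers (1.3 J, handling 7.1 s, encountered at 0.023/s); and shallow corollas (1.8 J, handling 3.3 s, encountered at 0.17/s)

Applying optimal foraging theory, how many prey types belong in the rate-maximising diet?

2

Rank by E/h (J/s): comfrey flowers 0.891, shallow corollas 0.545, bramble flowers 0.183. Include each in turn until the next type's E/h falls below the running intake rate.
Rate on top 1: 0.2577. shallow corollas: 0.545 > 0.2577 → include.
Rate on top 2: 0.3397. bramble flowers: 0.183 < 0.3397 → exclude; stop.
Optimal diet: comfrey flowers, shallow corollas — 2 of 3 types.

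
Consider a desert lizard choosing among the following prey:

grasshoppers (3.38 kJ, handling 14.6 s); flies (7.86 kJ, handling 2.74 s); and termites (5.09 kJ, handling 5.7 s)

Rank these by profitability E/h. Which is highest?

In descending order of E/h:
flies: 7.86/2.74 = 2.87 kJ/s
termites: 5.09/5.7 = 0.893 kJ/s
grasshoppers: 3.38/14.6 = 0.232 kJ/s

flies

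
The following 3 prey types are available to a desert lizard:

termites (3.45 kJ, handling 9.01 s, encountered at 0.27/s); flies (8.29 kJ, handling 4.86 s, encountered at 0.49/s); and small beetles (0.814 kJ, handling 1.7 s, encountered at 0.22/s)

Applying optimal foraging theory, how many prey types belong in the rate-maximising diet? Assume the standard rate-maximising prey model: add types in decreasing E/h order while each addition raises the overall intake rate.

1

Rank by E/h (kJ/s): flies 1.71, small beetles 0.479, termites 0.383. Include each in turn until the next type's E/h falls below the running intake rate.
Rate on top 1: 1.201. small beetles: 0.479 < 1.201 → exclude; stop.
Optimal diet: flies — 1 of 3 types.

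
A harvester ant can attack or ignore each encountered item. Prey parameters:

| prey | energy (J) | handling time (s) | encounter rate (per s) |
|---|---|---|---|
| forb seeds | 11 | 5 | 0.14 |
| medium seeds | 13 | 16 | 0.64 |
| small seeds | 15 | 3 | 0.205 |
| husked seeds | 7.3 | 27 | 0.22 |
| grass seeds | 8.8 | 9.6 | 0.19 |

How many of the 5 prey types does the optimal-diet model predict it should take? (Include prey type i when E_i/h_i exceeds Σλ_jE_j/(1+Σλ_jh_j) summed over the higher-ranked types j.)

E/h in descending order: small seeds 5, forb seeds 2.2, grass seeds 0.917, medium seeds 0.812, husked seeds 0.27 J/s. The optimal diet is the largest prefix of this list for which every included type satisfies E_i/h_i > R on the types above it.
Rate on top 1: 1.904. forb seeds: 2.2 > 1.904 → include.
Rate on top 2: 1.994. grass seeds: 0.917 < 1.994 → exclude; stop.
Optimal diet: small seeds, forb seeds — 2 of 5 types.

2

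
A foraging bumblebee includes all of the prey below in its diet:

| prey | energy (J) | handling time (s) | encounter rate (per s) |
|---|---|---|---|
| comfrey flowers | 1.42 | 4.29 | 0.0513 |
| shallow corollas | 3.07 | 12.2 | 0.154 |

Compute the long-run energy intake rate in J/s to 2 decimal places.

R = Σλ_iE_i / (1 + Σλ_ih_i)
Numerator: 0.0513×1.42 + 0.154×3.07 = 0.5456
Denominator: 1 + 0.0513×4.29 + 0.154×12.2 = 3.099
R = 0.5456/3.099 = 0.1761 J/s

0.18 J/s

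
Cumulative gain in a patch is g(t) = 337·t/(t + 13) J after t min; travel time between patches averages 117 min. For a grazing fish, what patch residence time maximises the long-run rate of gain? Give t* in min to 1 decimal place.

39.0 min

Maximise g(t)/(T+t): set derivative to zero → g'(t)(T+t) = g(t).
g'(t) = 337·13/(t + 13)². Setting 337·13/(t+13)² = 337t/[(t+13)(117+t)] gives 13(117+t) = t(t+13), so t² = 13×117 = 1521.
t* = √1521 = 39 min.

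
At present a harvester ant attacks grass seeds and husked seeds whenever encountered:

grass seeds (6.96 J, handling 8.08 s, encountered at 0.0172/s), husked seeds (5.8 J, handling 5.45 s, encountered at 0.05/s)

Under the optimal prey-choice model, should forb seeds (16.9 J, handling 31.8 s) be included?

Current rate: (0.0172×6.96 + 0.05×5.8)/(1 + 0.0172×8.08 + 0.05×5.45) = 0.2903 J/s.
Profitability of forb seeds: 16.9/31.8 = 0.5314 J/s.
Since 0.5314 > R, including forb seeds increases the long-run rate.

Yes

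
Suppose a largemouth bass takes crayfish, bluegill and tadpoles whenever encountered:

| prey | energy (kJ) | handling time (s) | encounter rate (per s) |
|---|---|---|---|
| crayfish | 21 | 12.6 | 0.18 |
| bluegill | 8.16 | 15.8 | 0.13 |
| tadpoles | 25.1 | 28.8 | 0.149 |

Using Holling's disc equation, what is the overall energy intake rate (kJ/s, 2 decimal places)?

0.89 kJ/s

R = (0.18×21 + 0.13×8.16 + 0.149×25.1) / (1 + 0.18×12.6 + 0.13×15.8 + 0.149×28.8) = 8.581/9.613 = 0.8926 kJ/s.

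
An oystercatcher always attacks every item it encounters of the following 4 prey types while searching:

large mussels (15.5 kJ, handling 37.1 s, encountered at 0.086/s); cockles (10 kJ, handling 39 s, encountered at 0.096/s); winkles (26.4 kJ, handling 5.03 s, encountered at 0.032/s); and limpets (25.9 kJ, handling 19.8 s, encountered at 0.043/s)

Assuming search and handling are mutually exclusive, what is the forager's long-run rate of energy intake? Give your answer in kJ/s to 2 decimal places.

0.48 kJ/s

Energy encountered per unit search time: 0.086×15.5 + 0.096×10 + 0.032×26.4 + 0.043×25.9 = 4.252 kJ/s.
Handling time per unit search time: 0.086×37.1 + 0.096×39 + 0.032×5.03 + 0.043×19.8 = 7.947.
Rate = 4.252/(1 + 7.947) = 0.4752 kJ/s.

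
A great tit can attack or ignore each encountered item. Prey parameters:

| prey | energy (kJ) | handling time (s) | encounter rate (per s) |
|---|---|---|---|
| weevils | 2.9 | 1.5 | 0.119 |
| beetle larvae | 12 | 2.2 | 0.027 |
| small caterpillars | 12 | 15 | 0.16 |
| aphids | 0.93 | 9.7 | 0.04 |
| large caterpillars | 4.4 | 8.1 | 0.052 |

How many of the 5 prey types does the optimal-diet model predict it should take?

3

E/h in descending order: beetle larvae 5.45, weevils 1.93, small caterpillars 0.8, large caterpillars 0.543, aphids 0.0959 kJ/s. The optimal diet is the largest prefix of this list for which every included type satisfies E_i/h_i > R on the types above it.
Rate on top 1: 0.3058. weevils: 1.93 > 0.3058 → include.
Rate on top 2: 0.5405. small caterpillars: 0.8 > 0.5405 → include.
Rate on top 3: 0.7117. large caterpillars: 0.543 < 0.7117 → exclude; stop.
Optimal diet: beetle larvae, weevils, small caterpillars — 3 of 5 types.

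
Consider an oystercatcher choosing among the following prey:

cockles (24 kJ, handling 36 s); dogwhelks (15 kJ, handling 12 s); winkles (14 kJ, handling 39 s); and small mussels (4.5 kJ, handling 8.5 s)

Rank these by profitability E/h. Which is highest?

dogwhelks

Profitability E/h (kJ/s): cockles = 24/36 = 0.667, dogwhelks = 15/12 = 1.25, winkles = 14/39 = 0.359, small mussels = 4.5/8.5 = 0.529.
Ranked: dogwhelks > cockles > small mussels > winkles.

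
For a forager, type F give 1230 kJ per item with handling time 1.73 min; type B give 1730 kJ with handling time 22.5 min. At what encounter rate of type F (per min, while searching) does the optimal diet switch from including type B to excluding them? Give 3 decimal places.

0.070 per min

At the threshold, the rate on type F alone equals the profitability of type B: λ·1230/(1 + λ·1.73) = 1730/22.5 = 76.89.
Rearranging, λ(1230 − 76.89×1.73) = 76.89, so λ = 76.89/1097 = 0.07009 per min.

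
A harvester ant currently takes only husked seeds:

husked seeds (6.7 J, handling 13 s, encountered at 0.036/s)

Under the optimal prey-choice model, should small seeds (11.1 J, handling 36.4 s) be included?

Current rate: (0.036×6.7)/(1 + 0.036×13) = 0.1643 J/s.
Profitability of small seeds: 11.1/36.4 = 0.3049 J/s.
Since 0.3049 > R, including small seeds increases the long-run rate.

Yes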